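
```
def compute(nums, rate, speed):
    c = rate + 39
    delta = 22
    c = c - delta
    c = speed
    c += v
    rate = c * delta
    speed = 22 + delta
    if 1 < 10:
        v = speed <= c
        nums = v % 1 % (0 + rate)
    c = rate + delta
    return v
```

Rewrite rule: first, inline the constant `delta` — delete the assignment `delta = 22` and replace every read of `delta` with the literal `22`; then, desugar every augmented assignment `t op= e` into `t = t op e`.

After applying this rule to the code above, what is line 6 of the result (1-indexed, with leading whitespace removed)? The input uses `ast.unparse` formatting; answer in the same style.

rate = c * 22

Transformed code:
def compute(nums, rate, speed):
    c = rate + 39
    c = c - 22
    c = speed
    c = c + v
    rate = c * 22
    speed = 22 + 22
    if 1 < 10:
        v = speed <= c
        nums = v % 1 % (0 + rate)
    c = rate + 22
    return v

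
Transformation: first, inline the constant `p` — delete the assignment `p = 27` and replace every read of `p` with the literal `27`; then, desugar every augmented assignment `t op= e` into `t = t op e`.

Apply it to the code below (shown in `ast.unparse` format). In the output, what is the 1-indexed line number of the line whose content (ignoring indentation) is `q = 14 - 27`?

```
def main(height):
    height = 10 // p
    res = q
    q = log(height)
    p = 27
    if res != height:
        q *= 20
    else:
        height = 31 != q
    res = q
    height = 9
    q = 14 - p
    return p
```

Transformed code:
def main(height):
    height = 10 // 27
    res = q
    q = log(height)
    if res != height:
        q = q * 20
    else:
        height = 31 != q
    res = q
    height = 9
    q = 14 - 27
    return 27

11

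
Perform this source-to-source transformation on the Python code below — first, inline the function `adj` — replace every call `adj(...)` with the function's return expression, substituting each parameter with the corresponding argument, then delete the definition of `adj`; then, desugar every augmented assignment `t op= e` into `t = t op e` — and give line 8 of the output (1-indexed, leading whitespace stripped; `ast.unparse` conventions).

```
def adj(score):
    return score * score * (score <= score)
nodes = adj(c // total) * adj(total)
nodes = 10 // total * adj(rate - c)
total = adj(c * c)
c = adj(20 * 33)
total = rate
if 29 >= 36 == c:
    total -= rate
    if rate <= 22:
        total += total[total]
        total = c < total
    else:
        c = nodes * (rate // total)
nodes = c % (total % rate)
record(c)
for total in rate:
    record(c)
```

if rate <= 22:

Transformed code:
nodes = c // total * (c // total) * (c // total <= c // total) * (total * total * (total <= total))
nodes = 10 // total * ((rate - c) * (rate - c) * (rate - c <= rate - c))
total = c * c * (c * c) * (c * c <= c * c)
c = 20 * 33 * (20 * 33) * (20 * 33 <= 20 * 33)
total = rate
if 29 >= 36 == c:
    total = total - rate
    if rate <= 22:
        total = total + total[total]
        total = c < total
    else:
        c = nodes * (rate // total)
nodes = c % (total % rate)
record(c)
for total in rate:
    record(c)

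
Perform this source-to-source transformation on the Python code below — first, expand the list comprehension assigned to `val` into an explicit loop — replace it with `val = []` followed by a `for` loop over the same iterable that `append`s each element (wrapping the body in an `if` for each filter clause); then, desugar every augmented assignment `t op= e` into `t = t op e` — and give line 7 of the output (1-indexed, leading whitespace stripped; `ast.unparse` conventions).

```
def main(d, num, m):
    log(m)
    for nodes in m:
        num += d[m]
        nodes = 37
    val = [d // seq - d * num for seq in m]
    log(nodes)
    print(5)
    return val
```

for seq in m:

Transformed code:
def main(d, num, m):
    log(m)
    for nodes in m:
        num = num + d[m]
        nodes = 37
    val = []
    for seq in m:
        val.append(d // seq - d * num)
    log(nodes)
    print(5)
    return val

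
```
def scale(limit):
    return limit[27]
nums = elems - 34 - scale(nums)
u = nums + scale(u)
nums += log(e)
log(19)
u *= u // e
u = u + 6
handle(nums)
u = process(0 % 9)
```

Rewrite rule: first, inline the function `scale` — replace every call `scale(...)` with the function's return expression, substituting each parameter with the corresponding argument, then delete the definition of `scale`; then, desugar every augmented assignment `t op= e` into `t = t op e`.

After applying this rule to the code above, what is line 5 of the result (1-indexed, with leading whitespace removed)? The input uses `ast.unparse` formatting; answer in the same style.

Transformed code:
nums = elems - 34 - nums[27]
u = nums + u[27]
nums = nums + log(e)
log(19)
u = u * (u // e)
u = u + 6
handle(nums)
u = process(0 % 9)

u = u * (u // e)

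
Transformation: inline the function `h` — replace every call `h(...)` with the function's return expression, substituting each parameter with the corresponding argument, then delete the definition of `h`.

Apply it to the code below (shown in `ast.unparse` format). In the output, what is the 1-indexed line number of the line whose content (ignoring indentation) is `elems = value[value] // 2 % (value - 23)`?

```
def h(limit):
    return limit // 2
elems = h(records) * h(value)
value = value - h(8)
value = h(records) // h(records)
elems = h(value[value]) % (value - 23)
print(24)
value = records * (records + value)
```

4

Transformed code:
elems = records // 2 * (value // 2)
value = value - 8 // 2
value = records // 2 // (records // 2)
elems = value[value] // 2 % (value - 23)
print(24)
value = records * (records + value)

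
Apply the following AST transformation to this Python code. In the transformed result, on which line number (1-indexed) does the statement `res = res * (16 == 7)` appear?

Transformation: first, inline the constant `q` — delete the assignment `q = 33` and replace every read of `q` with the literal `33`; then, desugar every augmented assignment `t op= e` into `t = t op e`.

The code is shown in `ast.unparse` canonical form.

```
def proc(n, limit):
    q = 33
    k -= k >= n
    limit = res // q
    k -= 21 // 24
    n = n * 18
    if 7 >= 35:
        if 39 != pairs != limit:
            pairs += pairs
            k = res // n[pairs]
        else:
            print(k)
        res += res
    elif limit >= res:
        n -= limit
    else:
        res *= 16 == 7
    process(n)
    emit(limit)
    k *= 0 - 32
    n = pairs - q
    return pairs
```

16

Transformed code:
def proc(n, limit):
    k = k - (k >= n)
    limit = res // 33
    k = k - 21 // 24
    n = n * 18
    if 7 >= 35:
        if 39 != pairs != limit:
            pairs = pairs + pairs
            k = res // n[pairs]
        else:
            print(k)
        res = res + res
    elif limit >= res:
        n = n - limit
    else:
        res = res * (16 == 7)
    process(n)
    emit(limit)
    k = k * (0 - 32)
    n = pairs - 33
    return pairs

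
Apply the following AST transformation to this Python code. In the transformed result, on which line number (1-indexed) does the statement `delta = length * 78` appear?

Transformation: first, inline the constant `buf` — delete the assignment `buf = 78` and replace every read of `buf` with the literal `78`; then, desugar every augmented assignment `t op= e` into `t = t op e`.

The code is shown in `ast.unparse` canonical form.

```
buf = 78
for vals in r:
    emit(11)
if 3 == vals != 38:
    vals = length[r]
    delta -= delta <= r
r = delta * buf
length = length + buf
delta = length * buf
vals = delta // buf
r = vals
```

8

Transformed code:
for vals in r:
    emit(11)
if 3 == vals != 38:
    vals = length[r]
    delta = delta - (delta <= r)
r = delta * 78
length = length + 78
delta = length * 78
vals = delta // 78
r = vals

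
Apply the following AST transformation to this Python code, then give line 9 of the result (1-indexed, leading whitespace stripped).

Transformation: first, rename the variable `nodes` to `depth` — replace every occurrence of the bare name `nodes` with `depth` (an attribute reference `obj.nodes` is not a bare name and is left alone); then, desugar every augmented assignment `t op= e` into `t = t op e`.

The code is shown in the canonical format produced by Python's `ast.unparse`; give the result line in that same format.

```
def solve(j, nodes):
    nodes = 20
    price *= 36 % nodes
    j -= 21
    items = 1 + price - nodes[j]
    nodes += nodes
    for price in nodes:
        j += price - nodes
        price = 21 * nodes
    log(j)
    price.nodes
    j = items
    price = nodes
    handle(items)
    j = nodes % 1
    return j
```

price = 21 * depth

Transformed code:
def solve(j, depth):
    depth = 20
    price = price * (36 % depth)
    j = j - 21
    items = 1 + price - depth[j]
    depth = depth + depth
    for price in depth:
        j = j + (price - depth)
        price = 21 * depth
    log(j)
    price.nodes
    j = items
    price = depth
    handle(items)
    j = depth % 1
    return j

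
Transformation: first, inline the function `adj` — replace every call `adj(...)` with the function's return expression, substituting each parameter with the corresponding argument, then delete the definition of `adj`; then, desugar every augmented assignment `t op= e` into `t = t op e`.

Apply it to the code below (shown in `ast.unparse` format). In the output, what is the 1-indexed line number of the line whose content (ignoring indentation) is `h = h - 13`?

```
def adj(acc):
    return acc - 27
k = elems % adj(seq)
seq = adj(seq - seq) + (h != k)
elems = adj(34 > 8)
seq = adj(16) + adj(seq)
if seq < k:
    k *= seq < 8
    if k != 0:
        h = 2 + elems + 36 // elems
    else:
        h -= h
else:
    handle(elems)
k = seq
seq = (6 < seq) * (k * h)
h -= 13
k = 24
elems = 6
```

Transformed code:
k = elems % (seq - 27)
seq = seq - seq - 27 + (h != k)
elems = (34 > 8) - 27
seq = 16 - 27 + (seq - 27)
if seq < k:
    k = k * (seq < 8)
    if k != 0:
        h = 2 + elems + 36 // elems
    else:
        h = h - h
else:
    handle(elems)
k = seq
seq = (6 < seq) * (k * h)
h = h - 13
k = 24
elems = 6

15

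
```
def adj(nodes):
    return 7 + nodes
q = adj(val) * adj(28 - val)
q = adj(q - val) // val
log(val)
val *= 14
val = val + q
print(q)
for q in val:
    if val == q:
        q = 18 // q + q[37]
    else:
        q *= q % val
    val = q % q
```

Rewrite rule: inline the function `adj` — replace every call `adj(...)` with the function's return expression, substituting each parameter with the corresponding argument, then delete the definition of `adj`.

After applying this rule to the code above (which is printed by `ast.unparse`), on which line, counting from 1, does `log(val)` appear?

3

Transformed code:
q = (7 + val) * (7 + (28 - val))
q = (7 + (q - val)) // val
log(val)
val *= 14
val = val + q
print(q)
for q in val:
    if val == q:
        q = 18 // q + q[37]
    else:
        q *= q % val
    val = q % q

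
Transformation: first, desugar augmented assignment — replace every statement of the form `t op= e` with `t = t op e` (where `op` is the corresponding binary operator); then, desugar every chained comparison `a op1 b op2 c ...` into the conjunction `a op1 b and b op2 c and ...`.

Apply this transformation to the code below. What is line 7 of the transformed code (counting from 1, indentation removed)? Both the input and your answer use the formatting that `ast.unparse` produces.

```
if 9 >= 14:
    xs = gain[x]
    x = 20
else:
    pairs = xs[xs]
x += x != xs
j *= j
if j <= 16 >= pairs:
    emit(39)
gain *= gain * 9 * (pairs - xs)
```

Transformed code:
if 9 >= 14:
    xs = gain[x]
    x = 20
else:
    pairs = xs[xs]
x = x + (x != xs)
j = j * j
if j <= 16 and 16 >= pairs:
    emit(39)
gain = gain * (gain * 9 * (pairs - xs))

j = j * j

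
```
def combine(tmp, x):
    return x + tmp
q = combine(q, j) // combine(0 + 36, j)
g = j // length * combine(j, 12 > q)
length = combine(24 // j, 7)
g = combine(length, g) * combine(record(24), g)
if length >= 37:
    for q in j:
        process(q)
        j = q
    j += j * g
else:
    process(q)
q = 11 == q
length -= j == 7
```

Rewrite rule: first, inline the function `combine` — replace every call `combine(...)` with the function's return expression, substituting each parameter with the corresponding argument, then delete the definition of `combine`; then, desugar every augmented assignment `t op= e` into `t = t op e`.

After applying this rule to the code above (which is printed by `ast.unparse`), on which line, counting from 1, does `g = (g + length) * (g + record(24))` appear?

4

Transformed code:
q = (j + q) // (j + (0 + 36))
g = j // length * ((12 > q) + j)
length = 7 + 24 // j
g = (g + length) * (g + record(24))
if length >= 37:
    for q in j:
        process(q)
        j = q
    j = j + j * g
else:
    process(q)
q = 11 == q
length = length - (j == 7)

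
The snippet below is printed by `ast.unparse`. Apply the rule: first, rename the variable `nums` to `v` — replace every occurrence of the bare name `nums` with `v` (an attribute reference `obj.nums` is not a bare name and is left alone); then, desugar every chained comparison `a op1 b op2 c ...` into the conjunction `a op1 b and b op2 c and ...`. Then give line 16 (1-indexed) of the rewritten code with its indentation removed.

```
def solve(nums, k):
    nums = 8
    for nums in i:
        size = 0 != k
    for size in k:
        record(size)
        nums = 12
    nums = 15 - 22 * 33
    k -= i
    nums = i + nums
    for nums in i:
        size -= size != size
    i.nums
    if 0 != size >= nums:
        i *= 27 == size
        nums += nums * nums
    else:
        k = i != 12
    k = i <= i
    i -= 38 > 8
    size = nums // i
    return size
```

v += v * v

Transformed code:
def solve(v, k):
    v = 8
    for v in i:
        size = 0 != k
    for size in k:
        record(size)
        v = 12
    v = 15 - 22 * 33
    k -= i
    v = i + v
    for v in i:
        size -= size != size
    i.nums
    if 0 != size and size >= v:
        i *= 27 == size
        v += v * v
    else:
        k = i != 12
    k = i <= i
    i -= 38 > 8
    size = v // i
    return size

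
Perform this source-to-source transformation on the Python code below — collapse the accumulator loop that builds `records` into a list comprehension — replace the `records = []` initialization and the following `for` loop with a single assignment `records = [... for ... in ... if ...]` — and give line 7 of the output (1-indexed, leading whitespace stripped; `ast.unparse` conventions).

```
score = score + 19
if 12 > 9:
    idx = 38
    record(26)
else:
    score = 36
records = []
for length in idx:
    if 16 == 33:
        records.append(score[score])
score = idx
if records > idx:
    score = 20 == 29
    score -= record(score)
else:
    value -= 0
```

records = [score[score] for length in idx if 16 == 33]

Transformed code:
score = score + 19
if 12 > 9:
    idx = 38
    record(26)
else:
    score = 36
records = [score[score] for length in idx if 16 == 33]
score = idx
if records > idx:
    score = 20 == 29
    score -= record(score)
else:
    value -= 0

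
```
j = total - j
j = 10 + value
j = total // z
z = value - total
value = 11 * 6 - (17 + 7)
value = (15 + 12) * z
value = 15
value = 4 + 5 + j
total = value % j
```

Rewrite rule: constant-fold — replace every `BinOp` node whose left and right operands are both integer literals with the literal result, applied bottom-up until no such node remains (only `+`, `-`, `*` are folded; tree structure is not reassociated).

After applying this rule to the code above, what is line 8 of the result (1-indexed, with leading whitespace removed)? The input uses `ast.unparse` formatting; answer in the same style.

Transformed code:
j = total - j
j = 10 + value
j = total // z
z = value - total
value = 42
value = 27 * z
value = 15
value = 9 + j
total = value % j

value = 9 + j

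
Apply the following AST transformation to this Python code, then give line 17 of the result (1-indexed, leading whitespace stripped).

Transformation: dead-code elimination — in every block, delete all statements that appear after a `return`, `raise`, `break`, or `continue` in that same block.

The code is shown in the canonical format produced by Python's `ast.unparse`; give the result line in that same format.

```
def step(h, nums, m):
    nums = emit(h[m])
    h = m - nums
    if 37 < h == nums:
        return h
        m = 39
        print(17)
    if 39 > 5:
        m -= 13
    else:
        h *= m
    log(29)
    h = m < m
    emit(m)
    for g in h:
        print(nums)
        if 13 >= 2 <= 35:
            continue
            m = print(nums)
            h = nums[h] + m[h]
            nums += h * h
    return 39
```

return 39

Transformed code:
def step(h, nums, m):
    nums = emit(h[m])
    h = m - nums
    if 37 < h == nums:
        return h
    if 39 > 5:
        m -= 13
    else:
        h *= m
    log(29)
    h = m < m
    emit(m)
    for g in h:
        print(nums)
        if 13 >= 2 <= 35:
            continue
    return 39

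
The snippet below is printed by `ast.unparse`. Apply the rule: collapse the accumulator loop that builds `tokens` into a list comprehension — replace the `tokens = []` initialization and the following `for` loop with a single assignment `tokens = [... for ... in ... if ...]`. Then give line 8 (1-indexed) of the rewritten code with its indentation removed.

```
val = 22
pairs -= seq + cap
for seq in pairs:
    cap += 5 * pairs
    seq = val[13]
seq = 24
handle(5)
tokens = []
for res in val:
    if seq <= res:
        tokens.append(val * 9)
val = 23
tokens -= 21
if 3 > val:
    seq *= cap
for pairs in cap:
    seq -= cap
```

Transformed code:
val = 22
pairs -= seq + cap
for seq in pairs:
    cap += 5 * pairs
    seq = val[13]
seq = 24
handle(5)
tokens = [val * 9 for res in val if seq <= res]
val = 23
tokens -= 21
if 3 > val:
    seq *= cap
for pairs in cap:
    seq -= cap

tokens = [val * 9 for res in val if seq <= res]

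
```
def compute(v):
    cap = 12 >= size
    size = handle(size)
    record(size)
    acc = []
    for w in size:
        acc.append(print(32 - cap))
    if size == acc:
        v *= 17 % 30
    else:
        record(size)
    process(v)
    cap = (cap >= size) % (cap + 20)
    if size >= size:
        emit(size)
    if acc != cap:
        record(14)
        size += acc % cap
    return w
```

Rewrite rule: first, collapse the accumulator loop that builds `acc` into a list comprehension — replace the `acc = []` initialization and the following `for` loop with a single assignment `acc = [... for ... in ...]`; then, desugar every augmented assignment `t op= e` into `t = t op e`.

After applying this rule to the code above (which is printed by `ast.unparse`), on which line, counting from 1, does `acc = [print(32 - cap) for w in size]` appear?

Transformed code:
def compute(v):
    cap = 12 >= size
    size = handle(size)
    record(size)
    acc = [print(32 - cap) for w in size]
    if size == acc:
        v = v * (17 % 30)
    else:
        record(size)
    process(v)
    cap = (cap >= size) % (cap + 20)
    if size >= size:
        emit(size)
    if acc != cap:
        record(14)
        size = size + acc % cap
    return w

5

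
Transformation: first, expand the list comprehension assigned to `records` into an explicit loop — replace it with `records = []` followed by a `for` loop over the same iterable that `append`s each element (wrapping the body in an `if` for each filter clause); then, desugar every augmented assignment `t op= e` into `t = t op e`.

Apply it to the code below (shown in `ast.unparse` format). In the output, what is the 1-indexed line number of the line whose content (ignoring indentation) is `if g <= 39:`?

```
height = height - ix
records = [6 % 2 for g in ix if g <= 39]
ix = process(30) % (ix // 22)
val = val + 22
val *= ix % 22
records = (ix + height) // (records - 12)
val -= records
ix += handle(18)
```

Transformed code:
height = height - ix
records = []
for g in ix:
    if g <= 39:
        records.append(6 % 2)
ix = process(30) % (ix // 22)
val = val + 22
val = val * (ix % 22)
records = (ix + height) // (records - 12)
val = val - records
ix = ix + handle(18)

4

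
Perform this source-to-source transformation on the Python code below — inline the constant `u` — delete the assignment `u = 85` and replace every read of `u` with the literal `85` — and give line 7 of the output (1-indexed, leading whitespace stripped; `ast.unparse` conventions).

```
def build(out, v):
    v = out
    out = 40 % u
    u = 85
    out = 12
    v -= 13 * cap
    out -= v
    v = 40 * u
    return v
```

v = 40 * 85

Transformed code:
def build(out, v):
    v = out
    out = 40 % 85
    out = 12
    v -= 13 * cap
    out -= v
    v = 40 * 85
    return v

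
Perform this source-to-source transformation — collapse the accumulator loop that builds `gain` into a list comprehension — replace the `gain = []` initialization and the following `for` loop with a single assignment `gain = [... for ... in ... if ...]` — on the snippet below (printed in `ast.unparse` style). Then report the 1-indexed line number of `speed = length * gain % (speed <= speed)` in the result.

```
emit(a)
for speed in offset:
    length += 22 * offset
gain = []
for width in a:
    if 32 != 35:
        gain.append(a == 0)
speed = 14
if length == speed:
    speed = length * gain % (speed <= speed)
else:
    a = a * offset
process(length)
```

Transformed code:
emit(a)
for speed in offset:
    length += 22 * offset
gain = [a == 0 for width in a if 32 != 35]
speed = 14
if length == speed:
    speed = length * gain % (speed <= speed)
else:
    a = a * offset
process(length)

7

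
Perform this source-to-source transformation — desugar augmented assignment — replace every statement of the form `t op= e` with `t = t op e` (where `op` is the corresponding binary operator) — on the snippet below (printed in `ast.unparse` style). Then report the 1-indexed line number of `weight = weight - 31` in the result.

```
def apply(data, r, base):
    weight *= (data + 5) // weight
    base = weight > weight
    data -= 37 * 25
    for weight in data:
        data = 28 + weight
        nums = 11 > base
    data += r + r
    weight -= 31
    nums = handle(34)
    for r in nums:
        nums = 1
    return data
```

Transformed code:
def apply(data, r, base):
    weight = weight * ((data + 5) // weight)
    base = weight > weight
    data = data - 37 * 25
    for weight in data:
        data = 28 + weight
        nums = 11 > base
    data = data + (r + r)
    weight = weight - 31
    nums = handle(34)
    for r in nums:
        nums = 1
    return data

9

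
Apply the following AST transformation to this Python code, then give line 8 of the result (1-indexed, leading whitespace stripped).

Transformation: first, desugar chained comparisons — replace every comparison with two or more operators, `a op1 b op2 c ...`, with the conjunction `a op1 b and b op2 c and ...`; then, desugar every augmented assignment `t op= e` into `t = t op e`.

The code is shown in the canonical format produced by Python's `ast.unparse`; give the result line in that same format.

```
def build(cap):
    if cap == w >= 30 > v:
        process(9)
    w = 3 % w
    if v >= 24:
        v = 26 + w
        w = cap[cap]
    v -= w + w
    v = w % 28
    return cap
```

Transformed code:
def build(cap):
    if cap == w and w >= 30 and (30 > v):
        process(9)
    w = 3 % w
    if v >= 24:
        v = 26 + w
        w = cap[cap]
    v = v - (w + w)
    v = w % 28
    return cap

v = v - (w + w)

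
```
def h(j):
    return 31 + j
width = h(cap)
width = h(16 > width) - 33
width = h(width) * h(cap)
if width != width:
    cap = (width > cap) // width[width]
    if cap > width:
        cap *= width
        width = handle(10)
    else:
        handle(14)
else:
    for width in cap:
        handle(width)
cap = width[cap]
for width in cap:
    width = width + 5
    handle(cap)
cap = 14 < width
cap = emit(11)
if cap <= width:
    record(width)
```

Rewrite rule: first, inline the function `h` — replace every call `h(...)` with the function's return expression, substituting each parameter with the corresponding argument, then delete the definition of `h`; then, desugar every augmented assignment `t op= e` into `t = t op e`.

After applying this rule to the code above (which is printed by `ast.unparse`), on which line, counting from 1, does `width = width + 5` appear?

16

Transformed code:
width = 31 + cap
width = 31 + (16 > width) - 33
width = (31 + width) * (31 + cap)
if width != width:
    cap = (width > cap) // width[width]
    if cap > width:
        cap = cap * width
        width = handle(10)
    else:
        handle(14)
else:
    for width in cap:
        handle(width)
cap = width[cap]
for width in cap:
    width = width + 5
    handle(cap)
cap = 14 < width
cap = emit(11)
if cap <= width:
    record(width)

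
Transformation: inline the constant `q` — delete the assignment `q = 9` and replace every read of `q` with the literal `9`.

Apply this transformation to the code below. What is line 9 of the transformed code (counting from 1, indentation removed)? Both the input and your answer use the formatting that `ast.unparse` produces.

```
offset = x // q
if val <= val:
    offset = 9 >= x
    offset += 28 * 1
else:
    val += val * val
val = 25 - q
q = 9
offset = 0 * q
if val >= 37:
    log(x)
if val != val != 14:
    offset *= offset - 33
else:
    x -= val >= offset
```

Transformed code:
offset = x // 9
if val <= val:
    offset = 9 >= x
    offset += 28 * 1
else:
    val += val * val
val = 25 - 9
offset = 0 * 9
if val >= 37:
    log(x)
if val != val != 14:
    offset *= offset - 33
else:
    x -= val >= offset

if val >= 37:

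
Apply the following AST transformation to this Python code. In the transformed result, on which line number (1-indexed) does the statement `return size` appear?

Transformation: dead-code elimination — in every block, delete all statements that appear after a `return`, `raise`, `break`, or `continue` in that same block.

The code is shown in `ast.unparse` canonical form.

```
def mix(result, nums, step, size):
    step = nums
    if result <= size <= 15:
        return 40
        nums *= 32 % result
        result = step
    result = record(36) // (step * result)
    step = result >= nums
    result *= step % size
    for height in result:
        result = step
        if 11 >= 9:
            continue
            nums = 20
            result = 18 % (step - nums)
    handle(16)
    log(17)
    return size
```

14

Transformed code:
def mix(result, nums, step, size):
    step = nums
    if result <= size <= 15:
        return 40
    result = record(36) // (step * result)
    step = result >= nums
    result *= step % size
    for height in result:
        result = step
        if 11 >= 9:
            continue
    handle(16)
    log(17)
    return size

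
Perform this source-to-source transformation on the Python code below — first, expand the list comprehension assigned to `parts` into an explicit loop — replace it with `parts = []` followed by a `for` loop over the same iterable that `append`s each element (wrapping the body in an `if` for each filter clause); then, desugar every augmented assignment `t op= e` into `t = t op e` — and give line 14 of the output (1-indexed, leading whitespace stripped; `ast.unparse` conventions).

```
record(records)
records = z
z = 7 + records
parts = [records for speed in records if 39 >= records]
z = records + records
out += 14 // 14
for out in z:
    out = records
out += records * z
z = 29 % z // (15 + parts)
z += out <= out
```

Transformed code:
record(records)
records = z
z = 7 + records
parts = []
for speed in records:
    if 39 >= records:
        parts.append(records)
z = records + records
out = out + 14 // 14
for out in z:
    out = records
out = out + records * z
z = 29 % z // (15 + parts)
z = z + (out <= out)

z = z + (out <= out)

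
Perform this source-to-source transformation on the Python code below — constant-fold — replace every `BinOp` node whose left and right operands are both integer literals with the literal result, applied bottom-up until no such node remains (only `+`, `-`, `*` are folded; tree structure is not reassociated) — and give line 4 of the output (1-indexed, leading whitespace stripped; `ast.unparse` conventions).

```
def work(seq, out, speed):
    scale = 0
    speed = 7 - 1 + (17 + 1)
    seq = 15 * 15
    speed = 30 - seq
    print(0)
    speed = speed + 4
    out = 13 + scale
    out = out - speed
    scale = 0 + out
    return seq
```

seq = 225

Transformed code:
def work(seq, out, speed):
    scale = 0
    speed = 24
    seq = 225
    speed = 30 - seq
    print(0)
    speed = speed + 4
    out = 13 + scale
    out = out - speed
    scale = 0 + out
    return seq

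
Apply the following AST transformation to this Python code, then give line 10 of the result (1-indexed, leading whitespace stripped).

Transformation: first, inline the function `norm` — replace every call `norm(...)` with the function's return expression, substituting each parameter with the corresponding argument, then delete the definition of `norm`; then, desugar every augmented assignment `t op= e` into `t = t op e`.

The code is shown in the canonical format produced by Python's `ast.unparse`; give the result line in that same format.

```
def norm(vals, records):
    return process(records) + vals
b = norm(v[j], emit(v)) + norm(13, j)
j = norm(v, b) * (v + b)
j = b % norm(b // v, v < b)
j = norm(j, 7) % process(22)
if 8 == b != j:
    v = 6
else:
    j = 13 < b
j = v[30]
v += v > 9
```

Transformed code:
b = process(emit(v)) + v[j] + (process(j) + 13)
j = (process(b) + v) * (v + b)
j = b % (process(v < b) + b // v)
j = (process(7) + j) % process(22)
if 8 == b != j:
    v = 6
else:
    j = 13 < b
j = v[30]
v = v + (v > 9)

v = v + (v > 9)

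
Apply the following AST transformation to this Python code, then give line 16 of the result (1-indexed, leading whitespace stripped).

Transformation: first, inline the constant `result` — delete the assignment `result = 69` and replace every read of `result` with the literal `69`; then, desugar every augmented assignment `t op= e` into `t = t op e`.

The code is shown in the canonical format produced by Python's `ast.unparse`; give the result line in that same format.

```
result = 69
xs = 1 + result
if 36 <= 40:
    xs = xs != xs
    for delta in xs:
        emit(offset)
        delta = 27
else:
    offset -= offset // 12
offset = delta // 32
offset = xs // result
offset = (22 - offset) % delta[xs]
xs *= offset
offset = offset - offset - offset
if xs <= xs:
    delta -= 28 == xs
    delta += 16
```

Transformed code:
xs = 1 + 69
if 36 <= 40:
    xs = xs != xs
    for delta in xs:
        emit(offset)
        delta = 27
else:
    offset = offset - offset // 12
offset = delta // 32
offset = xs // 69
offset = (22 - offset) % delta[xs]
xs = xs * offset
offset = offset - offset - offset
if xs <= xs:
    delta = delta - (28 == xs)
    delta = delta + 16

delta = delta + 16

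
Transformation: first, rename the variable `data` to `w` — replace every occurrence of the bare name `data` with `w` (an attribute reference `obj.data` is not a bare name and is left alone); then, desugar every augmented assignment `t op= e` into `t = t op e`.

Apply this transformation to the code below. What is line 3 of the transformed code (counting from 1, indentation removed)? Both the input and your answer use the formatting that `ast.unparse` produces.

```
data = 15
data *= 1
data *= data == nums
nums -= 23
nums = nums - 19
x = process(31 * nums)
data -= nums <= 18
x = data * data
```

w = w * (w == nums)

Transformed code:
w = 15
w = w * 1
w = w * (w == nums)
nums = nums - 23
nums = nums - 19
x = process(31 * nums)
w = w - (nums <= 18)
x = w * w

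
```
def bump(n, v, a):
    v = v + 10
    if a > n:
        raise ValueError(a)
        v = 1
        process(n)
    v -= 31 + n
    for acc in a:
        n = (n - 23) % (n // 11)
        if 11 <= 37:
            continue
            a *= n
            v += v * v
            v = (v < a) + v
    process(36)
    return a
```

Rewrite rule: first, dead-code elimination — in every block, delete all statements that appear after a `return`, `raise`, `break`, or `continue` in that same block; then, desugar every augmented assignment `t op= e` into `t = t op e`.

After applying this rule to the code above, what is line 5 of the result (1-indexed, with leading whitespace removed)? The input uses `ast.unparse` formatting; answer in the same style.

v = v - (31 + n)

Transformed code:
def bump(n, v, a):
    v = v + 10
    if a > n:
        raise ValueError(a)
    v = v - (31 + n)
    for acc in a:
        n = (n - 23) % (n // 11)
        if 11 <= 37:
            continue
    process(36)
    return a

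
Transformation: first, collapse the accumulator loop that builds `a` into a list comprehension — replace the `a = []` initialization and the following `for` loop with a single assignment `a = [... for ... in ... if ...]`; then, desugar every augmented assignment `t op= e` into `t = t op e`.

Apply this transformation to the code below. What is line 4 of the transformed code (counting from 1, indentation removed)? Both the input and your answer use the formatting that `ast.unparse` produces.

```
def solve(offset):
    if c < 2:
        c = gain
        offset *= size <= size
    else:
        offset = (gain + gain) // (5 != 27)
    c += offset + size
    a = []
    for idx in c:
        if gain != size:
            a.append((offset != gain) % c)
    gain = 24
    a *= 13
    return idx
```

offset = offset * (size <= size)

Transformed code:
def solve(offset):
    if c < 2:
        c = gain
        offset = offset * (size <= size)
    else:
        offset = (gain + gain) // (5 != 27)
    c = c + (offset + size)
    a = [(offset != gain) % c for idx in c if gain != size]
    gain = 24
    a = a * 13
    return idx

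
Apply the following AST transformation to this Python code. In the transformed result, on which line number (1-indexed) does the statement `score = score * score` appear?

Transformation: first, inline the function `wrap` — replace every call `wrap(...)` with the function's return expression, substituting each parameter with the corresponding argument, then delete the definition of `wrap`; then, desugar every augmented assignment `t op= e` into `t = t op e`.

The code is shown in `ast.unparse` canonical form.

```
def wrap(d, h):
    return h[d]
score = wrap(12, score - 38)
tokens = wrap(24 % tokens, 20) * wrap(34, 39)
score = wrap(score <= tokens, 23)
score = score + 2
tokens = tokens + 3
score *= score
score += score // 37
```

Transformed code:
score = (score - 38)[12]
tokens = 20[24 % tokens] * 39[34]
score = 23[score <= tokens]
score = score + 2
tokens = tokens + 3
score = score * score
score = score + score // 37

6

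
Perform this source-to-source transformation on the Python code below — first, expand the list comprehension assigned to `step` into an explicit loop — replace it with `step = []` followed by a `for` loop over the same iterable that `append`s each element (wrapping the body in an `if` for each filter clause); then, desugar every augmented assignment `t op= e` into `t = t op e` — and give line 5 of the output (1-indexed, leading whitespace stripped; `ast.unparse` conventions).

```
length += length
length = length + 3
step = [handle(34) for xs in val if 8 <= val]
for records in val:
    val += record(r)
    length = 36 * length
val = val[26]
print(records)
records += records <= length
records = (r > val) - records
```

Transformed code:
length = length + length
length = length + 3
step = []
for xs in val:
    if 8 <= val:
        step.append(handle(34))
for records in val:
    val = val + record(r)
    length = 36 * length
val = val[26]
print(records)
records = records + (records <= length)
records = (r > val) - records

if 8 <= val:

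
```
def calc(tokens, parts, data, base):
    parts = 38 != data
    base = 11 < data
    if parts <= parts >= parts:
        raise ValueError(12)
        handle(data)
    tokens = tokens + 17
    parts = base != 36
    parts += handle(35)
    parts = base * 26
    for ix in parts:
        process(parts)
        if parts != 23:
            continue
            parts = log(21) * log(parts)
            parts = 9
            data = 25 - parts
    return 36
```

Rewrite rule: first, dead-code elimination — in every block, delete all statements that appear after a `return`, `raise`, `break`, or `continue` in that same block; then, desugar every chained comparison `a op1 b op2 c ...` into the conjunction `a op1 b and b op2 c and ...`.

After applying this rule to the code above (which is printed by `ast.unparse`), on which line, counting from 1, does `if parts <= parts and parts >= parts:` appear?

Transformed code:
def calc(tokens, parts, data, base):
    parts = 38 != data
    base = 11 < data
    if parts <= parts and parts >= parts:
        raise ValueError(12)
    tokens = tokens + 17
    parts = base != 36
    parts += handle(35)
    parts = base * 26
    for ix in parts:
        process(parts)
        if parts != 23:
            continue
    return 36

4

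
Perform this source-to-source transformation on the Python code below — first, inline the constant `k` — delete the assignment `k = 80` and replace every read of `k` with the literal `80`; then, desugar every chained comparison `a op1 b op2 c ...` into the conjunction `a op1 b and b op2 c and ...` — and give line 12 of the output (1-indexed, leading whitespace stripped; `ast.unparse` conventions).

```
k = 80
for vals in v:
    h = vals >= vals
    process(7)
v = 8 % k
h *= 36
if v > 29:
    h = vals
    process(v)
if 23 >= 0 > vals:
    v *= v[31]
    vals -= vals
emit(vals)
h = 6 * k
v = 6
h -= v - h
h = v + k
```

Transformed code:
for vals in v:
    h = vals >= vals
    process(7)
v = 8 % 80
h *= 36
if v > 29:
    h = vals
    process(v)
if 23 >= 0 and 0 > vals:
    v *= v[31]
    vals -= vals
emit(vals)
h = 6 * 80
v = 6
h -= v - h
h = v + 80

emit(vals)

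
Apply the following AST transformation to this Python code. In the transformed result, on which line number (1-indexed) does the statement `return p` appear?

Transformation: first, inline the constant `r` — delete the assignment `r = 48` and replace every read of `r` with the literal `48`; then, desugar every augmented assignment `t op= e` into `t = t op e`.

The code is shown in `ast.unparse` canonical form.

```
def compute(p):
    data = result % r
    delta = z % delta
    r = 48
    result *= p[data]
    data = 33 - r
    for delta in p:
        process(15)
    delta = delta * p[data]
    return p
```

9

Transformed code:
def compute(p):
    data = result % 48
    delta = z % delta
    result = result * p[data]
    data = 33 - 48
    for delta in p:
        process(15)
    delta = delta * p[data]
    return p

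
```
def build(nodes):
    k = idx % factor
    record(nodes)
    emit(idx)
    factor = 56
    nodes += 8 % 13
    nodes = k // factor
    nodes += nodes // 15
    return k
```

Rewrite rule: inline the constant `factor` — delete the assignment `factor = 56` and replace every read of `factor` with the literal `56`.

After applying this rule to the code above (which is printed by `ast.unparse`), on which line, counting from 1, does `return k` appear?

Transformed code:
def build(nodes):
    k = idx % 56
    record(nodes)
    emit(idx)
    nodes += 8 % 13
    nodes = k // 56
    nodes += nodes // 15
    return k

8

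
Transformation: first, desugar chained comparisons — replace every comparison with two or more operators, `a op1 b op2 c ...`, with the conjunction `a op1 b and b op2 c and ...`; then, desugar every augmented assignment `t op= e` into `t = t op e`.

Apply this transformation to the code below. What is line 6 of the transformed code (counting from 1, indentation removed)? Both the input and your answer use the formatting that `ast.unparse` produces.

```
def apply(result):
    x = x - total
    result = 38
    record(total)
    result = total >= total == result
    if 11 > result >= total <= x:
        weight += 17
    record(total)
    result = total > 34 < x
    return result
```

if 11 > result and result >= total and (total <= x):

Transformed code:
def apply(result):
    x = x - total
    result = 38
    record(total)
    result = total >= total and total == result
    if 11 > result and result >= total and (total <= x):
        weight = weight + 17
    record(total)
    result = total > 34 and 34 < x
    return result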